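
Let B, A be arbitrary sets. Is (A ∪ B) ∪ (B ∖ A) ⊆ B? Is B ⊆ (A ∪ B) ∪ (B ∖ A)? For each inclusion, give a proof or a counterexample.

The sets are not equal: only the reverse inclusion holds.

(⊆) This inclusion fails. Take B = ∅, A = {1}; then 1 ∈ (A ∪ B) ∪ (B ∖ A) but 1 ∉ B.

(⊇) Let x ∈ B. Then either x ∈ B and x ∉ A; or x ∈ B ∩ A. In each case x ∈ (A ∪ B) ∪ (B ∖ A), so B ⊆ (A ∪ B) ∪ (B ∖ A).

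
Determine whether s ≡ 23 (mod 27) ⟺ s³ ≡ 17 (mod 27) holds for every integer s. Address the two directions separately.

Only the forward direction holds.

Forward direction. Suppose s ≡ 23 (mod 27). Write s = 27j + 23. Then (27j + 23)³ = 19683j³ + 50301j² + 42849j + 12167 = 27(729j³ + 1863j² + 1587j + 450) + 17, so s³ ≡ 17 (mod 27).

Converse. This fails: take s = 5. Then 5³ = 125 ≡ 17 (mod 27), yet 5 ≡ 5 (mod 27), not 23.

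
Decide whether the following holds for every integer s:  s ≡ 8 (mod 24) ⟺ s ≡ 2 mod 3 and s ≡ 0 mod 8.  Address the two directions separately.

Both directions hold.

[⇒] Suppose s ≡ 8 (mod 24); write s = 24j + 8. Since 3 ∣ 24, reducing mod 3 gives s ≡ 8 ≡ 2 (mod 3); since 8 ∣ 24, reducing mod 8 gives s ≡ 8 ≡ 0 (mod 8).

[⇐] Conversely, if s ≡ 2 (mod 3) and s ≡ 0 (mod 8), then by the Chinese remainder theorem s ≡ 8 (mod 24). This is exactly s ≡ 8 (mod 24).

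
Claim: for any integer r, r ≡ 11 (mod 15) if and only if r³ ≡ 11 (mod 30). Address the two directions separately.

[⇒] This fails: take r = 26. Then 26 ≡ 11 (mod 15), but 26³ = 17576 ≡ 26 (mod 30), not 11.

[⇐] Conversely, the residues r modulo 30 with r³ ≡ 11 (mod 30) are exactly {11}, and each is ≡ 11 (mod 15).

Only the reverse direction holds.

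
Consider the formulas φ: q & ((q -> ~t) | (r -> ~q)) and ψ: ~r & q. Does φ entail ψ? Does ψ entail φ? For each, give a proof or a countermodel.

Not equivalent: only (⇐) holds.

Forward direction. This fails. Under q = T, t = F, r = T, the left side is true but the right side is false.

Converse. Assume the antecedent. If q is true, the antecedent forces (q = T, t = F, r = F) or (q = T, t = T, r = F), and q & ((q -> ~t) | (r -> ~q)) holds there. If q is false, the antecedent cannot hold. Either way q & ((q -> ~t) | (r -> ~q)) holds.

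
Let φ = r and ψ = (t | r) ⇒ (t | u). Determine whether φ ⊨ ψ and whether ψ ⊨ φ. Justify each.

(⇒) This fails. Under t = F, u = F, r = T, the left side is true but the right side is false.

(⇐) This fails. Under t = F, u = F, r = F, the left side is false but the right side is true.

(⇒) fails and (⇐) fails.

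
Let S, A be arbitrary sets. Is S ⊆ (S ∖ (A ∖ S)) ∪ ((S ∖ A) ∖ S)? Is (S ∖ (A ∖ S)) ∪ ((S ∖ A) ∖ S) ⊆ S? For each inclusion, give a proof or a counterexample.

(⊆) Let x ∈ S. Then either x ∈ S and x ∉ A; or x ∈ S ∩ A. In each case x ∈ (S ∖ (A ∖ S)) ∪ ((S ∖ A) ∖ S), so S ⊆ (S ∖ (A ∖ S)) ∪ ((S ∖ A) ∖ S).

(⊇) Let x ∈ (S ∖ (A ∖ S)) ∪ ((S ∖ A) ∖ S). Then either x ∈ S and x ∉ A; or x ∈ S ∩ A. In each case x ∈ S, so (S ∖ (A ∖ S)) ∪ ((S ∖ A) ∖ S) ⊆ S.

Both inclusions hold; the sets are equal.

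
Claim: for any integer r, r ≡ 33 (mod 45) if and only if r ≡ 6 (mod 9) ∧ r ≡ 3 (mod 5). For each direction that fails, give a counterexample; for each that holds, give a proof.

(⟹) Suppose r ≡ 33 (mod 45); write r = 45j + 33. Since 9 ∣ 45, reducing mod 9 gives r ≡ 33 ≡ 6 (mod 9); since 5 ∣ 45, reducing mod 5 gives r ≡ 33 ≡ 3 (mod 5).

(⟸) Conversely, if r ≡ 6 (mod 9) and r ≡ 3 (mod 5), then by the Chinese remainder theorem r ≡ 33 (mod 45). This is exactly r ≡ 33 (mod 45).

Both directions hold; the statement is true.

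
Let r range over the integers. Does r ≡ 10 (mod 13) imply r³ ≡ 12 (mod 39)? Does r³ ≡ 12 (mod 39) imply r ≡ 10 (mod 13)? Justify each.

Both directions fail.

[⇒] This fails: take r = 10. Then 10 ≡ 10 (mod 13), but 10³ = 1000 ≡ 25 (mod 39), not 12.

[⇐] This fails: take r = 12. Then 12³ = 1728 ≡ 12 (mod 39), yet 12 ≡ 12 (mod 13), not 10.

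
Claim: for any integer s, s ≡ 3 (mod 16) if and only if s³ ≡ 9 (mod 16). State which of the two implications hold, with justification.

Neither implication holds.

[⇒] This fails: take s = 3. Then 3 ≡ 3 (mod 16), but 3³ = 27 ≡ 11 (mod 16), not 9.

[⇐] This fails: take s = 9. Then 9³ = 729 ≡ 9 (mod 16), yet 9 ≡ 9 (mod 16), not 3.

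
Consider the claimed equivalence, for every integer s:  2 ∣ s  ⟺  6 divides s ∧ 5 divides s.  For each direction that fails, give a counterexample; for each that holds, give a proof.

The forward direction fails; the converse holds.

(⇒) This fails: take s = 2. Certainly 2 ∣ 2, but 6 ∤ 2.

(⇐) Suppose 6 ∣ s and 5 ∣ s. Any common multiple of 6 and 5 is a multiple of their lcm; here gcd(6, 5) = 1, so lcm(6, 5) = 6·5 = 30, so 30 ∣ s. Since 2 ∣ 30, it follows that 2 ∣ s.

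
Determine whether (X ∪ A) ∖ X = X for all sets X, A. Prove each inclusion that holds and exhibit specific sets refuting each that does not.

(⊆) This inclusion fails. Take X = ∅, A = {1}; then 1 ∈ (X ∪ A) ∖ X but 1 ∉ X.

(⊇) This inclusion fails. Take X = {1}, A = ∅; then 1 ∈ X but 1 ∉ (X ∪ A) ∖ X.

Both inclusions fail.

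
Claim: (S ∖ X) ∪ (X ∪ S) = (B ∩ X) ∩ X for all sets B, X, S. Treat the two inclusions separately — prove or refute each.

(⊆) fails; (⊇) holds.

(⊇) Let x ∈ (B ∩ X) ∩ X. Then either x ∈ B ∩ X and x ∉ S; or x ∈ B ∩ X ∩ S. In each case x ∈ (S ∖ X) ∪ (X ∪ S), so (B ∩ X) ∩ X ⊆ (S ∖ X) ∪ (X ∪ S).

(⊆) This inclusion fails. Take B = ∅, X = {1}, S = ∅; then 1 ∈ (S ∖ X) ∪ (X ∪ S) but 1 ∉ (B ∩ X) ∩ X.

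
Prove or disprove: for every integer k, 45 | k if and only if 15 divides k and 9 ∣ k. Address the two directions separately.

Both directions hold; the statement is true.

[⇒] If 45 ∣ k, write k = 45q. Since 45 = 3·15, k = 15·(3q), so 15 ∣ k; and since 45 = 5·9, k = 9·(5q), so 9 ∣ k.

[⇐] Suppose 15 ∣ k and 9 ∣ k. Any common multiple of 15 and 9 is a multiple of their lcm; here lcm(15, 9) = 15·9/gcd(15, 9) = 135/3 = 45, so 45 ∣ k.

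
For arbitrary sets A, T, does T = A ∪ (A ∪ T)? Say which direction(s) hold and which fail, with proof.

(⟸) This inclusion fails. Take A = {1}, T = ∅; then 1 ∈ A ∪ (A ∪ T) but 1 ∉ T.

(⟹) Let x ∈ T. Then either x ∈ T and x ∉ A; or x ∈ A ∩ T. In each case x ∈ A ∪ (A ∪ T), so T ⊆ A ∪ (A ∪ T).

Only the forward inclusion holds.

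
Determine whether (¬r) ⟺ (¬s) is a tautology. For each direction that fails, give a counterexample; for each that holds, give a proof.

Both directions fail.

(⇒) This fails. Under r = F, s = T, the left side is true but the right side is false.

(⇐) This fails. Under r = T, s = F, the left side is false but the right side is true.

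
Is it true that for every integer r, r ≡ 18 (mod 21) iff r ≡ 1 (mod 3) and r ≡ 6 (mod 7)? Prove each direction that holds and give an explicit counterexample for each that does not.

Neither direction holds.

(⟹) This fails: r = 18 gives 18 ≡ 18 (mod 21) but 18 ≡ 0 (mod 3), so the conjunction on the right does not hold.

(⟸) This fails: r = 13 satisfies both congruences on the right (13 ≡ 1 mod 3 and 13 ≡ 6 mod 7) yet 13 ≡ 13 (mod 21), not 18.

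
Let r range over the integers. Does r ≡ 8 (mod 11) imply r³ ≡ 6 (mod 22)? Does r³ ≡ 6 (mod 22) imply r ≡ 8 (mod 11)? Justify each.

Not equivalent: only (⇐) holds.

(→) This fails: take r = 19. Then 19 ≡ 8 (mod 11), but 19³ = 6859 ≡ 17 (mod 22), not 6.

(←) Conversely, the residues r modulo 22 with r³ ≡ 6 (mod 22) are exactly {8}, and each is ≡ 8 (mod 11).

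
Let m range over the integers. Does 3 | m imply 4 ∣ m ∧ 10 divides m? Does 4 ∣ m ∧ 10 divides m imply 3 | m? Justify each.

Neither implication holds.

(⟹) This fails: take m = 3. Certainly 3 ∣ 3, but 4 ∤ 3.

(⟸) This fails: take m = 20. Both 4 ∣ 20 and 10 ∣ 20, yet 20 is not a multiple of 3 (since 20 = 6·3 + 2), so 3 ∤ 20.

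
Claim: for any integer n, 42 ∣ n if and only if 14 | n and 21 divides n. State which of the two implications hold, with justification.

Both directions hold; the statement is true.

[⇒] If 42 ∣ n, write n = 42q. Since 42 = 3·14, n = 14·(3q), so 14 ∣ n; and since 42 = 2·21, n = 21·(2q), so 21 ∣ n.

[⇐] Suppose 14 ∣ n and 21 ∣ n. Any common multiple of 14 and 21 is a multiple of their lcm; here lcm(14, 21) = 14·21/gcd(14, 21) = 294/7 = 42, so 42 ∣ n.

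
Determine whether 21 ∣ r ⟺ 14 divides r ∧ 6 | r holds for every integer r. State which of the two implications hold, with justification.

(⇒) This fails: take r = 21. Certainly 21 ∣ 21, but 14 ∤ 21.

(⇐) Suppose 14 ∣ r and 6 ∣ r. Any common multiple of 14 and 6 is a multiple of their lcm; here lcm(14, 6) = 14·6/gcd(14, 6) = 84/2 = 42, so 42 ∣ r. Since 21 ∣ 42, it follows that 21 ∣ r.

(⇒) fails; (⇐) holds.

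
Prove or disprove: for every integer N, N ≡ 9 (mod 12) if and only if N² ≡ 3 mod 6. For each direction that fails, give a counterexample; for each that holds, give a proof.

Only the forward direction holds.

Forward direction. Suppose N ≡ 9 (mod 12). Then N² ≡ 9² = 81 (mod 12), and since 6 ∣ 12, also N² ≡ 3 (mod 6).

Converse. This fails: take N = 3. Then 3² = 9 ≡ 3 (mod 6), yet 3 ≡ 3 (mod 12), not 9.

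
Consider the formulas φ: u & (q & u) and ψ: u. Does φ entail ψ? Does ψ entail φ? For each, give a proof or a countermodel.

[⇒] Assume the antecedent. If q is true, the antecedent forces (q = T, u = T), and u holds there. If q is false, the antecedent cannot hold. Either way u holds.

[⇐] This fails. Under q = F, u = T, the left side is false but the right side is true.

The forward direction holds; the converse fails.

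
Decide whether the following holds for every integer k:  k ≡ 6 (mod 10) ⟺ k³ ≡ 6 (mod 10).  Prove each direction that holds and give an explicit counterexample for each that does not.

Both implications hold.

[⇐] Suppose k³ ≡ 6 (mod 10). The only residue r in {0, …, 9} with r³ ≡ 6 (mod 10) is r = 6, so k ≡ 6 (mod 10).

[⇒] Suppose k ≡ 6 (mod 10). Write k = 10j + 6. Then (10j + 6)³ = 1000j³ + 1800j² + 1080j + 216 = 10(100j³ + 180j² + 108j + 21) + 6, so k³ ≡ 6 (mod 10).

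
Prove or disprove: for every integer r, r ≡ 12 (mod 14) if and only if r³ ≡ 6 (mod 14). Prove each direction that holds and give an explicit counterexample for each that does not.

[⇒] Suppose r ≡ 12 (mod 14). Write r = 14j + 12. Then (14j + 12)³ = 2744j³ + 7056j² + 6048j + 1728 = 14(196j³ + 504j² + 432j + 123) + 6, so r³ ≡ 6 (mod 14).

[⇐] This fails: take r = 6. Then 6³ = 216 ≡ 6 (mod 14), yet 6 ≡ 6 (mod 14), not 12.

(⇒) holds; (⇐) fails.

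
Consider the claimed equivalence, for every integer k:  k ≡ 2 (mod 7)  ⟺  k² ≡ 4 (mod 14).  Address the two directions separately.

(⇒) fails and (⇐) fails.

(⟹) This fails: take k = 9. Then 9 ≡ 2 (mod 7), but 9² = 81 ≡ 11 (mod 14), not 4.

(⟸) This fails: take k = 12. Then 12² = 144 ≡ 4 (mod 14), yet 12 ≡ 5 (mod 7), not 2.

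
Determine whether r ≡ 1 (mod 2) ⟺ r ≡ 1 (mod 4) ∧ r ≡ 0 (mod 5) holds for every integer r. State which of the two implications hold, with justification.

(←) If r ≡ 1 (mod 4) and r ≡ 0 (mod 5), then by the Chinese remainder theorem r ≡ 5 (mod 20). Since 5 ≡ 1 (mod 2) and 2 ∣ 20, we get r ≡ 1 (mod 2).

(→) This fails: r = 1 gives 1 ≡ 1 (mod 2) but 1 ≡ 1 (mod 5), so the conjunction on the right does not hold.

The forward direction fails; the converse holds.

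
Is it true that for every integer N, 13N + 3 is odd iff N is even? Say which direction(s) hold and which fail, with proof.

[⇒] Suppose 13N + 3 is odd. Since 13 is odd, 13N and N have the same parity, so 13N + 3 ≡ N + 3 (mod 2). As 3 is odd, 13N + 3 is odd exactly when N is even. Thus N is even.

[⇐] Conversely, suppose N is even; write N = 2j. Then 13N + 3 = 13·(2j) + 3 = 2·13j + 3, which is odd.

Both implications hold.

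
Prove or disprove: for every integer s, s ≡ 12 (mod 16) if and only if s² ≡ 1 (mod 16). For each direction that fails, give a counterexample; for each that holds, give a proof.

Neither implication holds.

[⇒] This fails: take s = 12. Then 12 ≡ 12 (mod 16), but 12² = 144 ≡ 0 (mod 16), not 1.

[⇐] This fails: take s = 1. Then 1² = 1 ≡ 1 (mod 16), yet 1 ≡ 1 (mod 16), not 12.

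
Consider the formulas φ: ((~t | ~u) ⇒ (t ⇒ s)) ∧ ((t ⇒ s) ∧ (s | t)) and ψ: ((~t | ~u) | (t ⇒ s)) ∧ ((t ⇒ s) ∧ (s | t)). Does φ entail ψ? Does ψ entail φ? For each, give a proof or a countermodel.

Forward direction. Assume the antecedent. If t is true, the antecedent forces (t = T, s = T, u = F) or (t = T, s = T, u = T), and the consequent holds there. If t is false, the antecedent forces (t = F, s = T, u = F) or (t = F, s = T, u = T), and the consequent holds there. Either way the consequent holds.

Converse. Assume the antecedent. If t is true, the antecedent forces (t = T, s = T, u = F) or (t = T, s = T, u = T), and the consequent holds there. If t is false, the antecedent forces (t = F, s = T, u = F) or (t = F, s = T, u = T), and the consequent holds there. Either way the consequent holds.

Both implications hold.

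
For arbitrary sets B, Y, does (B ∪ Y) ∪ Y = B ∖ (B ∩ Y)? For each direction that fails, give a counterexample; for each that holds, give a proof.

Only the reverse inclusion holds.

Reverse inclusion. Let x ∈ B ∖ (B ∩ Y). Then x ∈ B and x ∉ Y, from which x ∈ (B ∪ Y) ∪ Y.

Forward inclusion. This inclusion fails. Take B = ∅, Y = {1}; then 1 ∈ (B ∪ Y) ∪ Y but 1 ∉ B ∖ (B ∩ Y).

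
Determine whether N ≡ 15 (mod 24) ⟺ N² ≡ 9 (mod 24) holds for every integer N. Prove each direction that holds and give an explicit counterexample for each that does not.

(⟹) Suppose N ≡ 15 (mod 24). Write N = 24j + 15. Then (24j + 15)² = 576j² + 720j + 225 = 24(24j² + 30j + 9) + 9, so N² ≡ 9 (mod 24).

(⟸) This fails: take N = 3. Then 3² = 9 ≡ 9 (mod 24), yet 3 ≡ 3 (mod 24), not 15.

The forward direction holds; the converse fails.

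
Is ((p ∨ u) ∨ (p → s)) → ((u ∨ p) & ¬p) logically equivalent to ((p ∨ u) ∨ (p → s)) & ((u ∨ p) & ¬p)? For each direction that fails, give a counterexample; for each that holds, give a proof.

Forward direction. Assume the antecedent. If s is true, the antecedent forces (s = T, u = T, p = F), and the consequent holds there. If s is false, the antecedent forces (s = F, u = T, p = F), and the consequent holds there. Either way the consequent holds.

Converse. Assume the antecedent. If s is true, the antecedent forces (s = T, u = T, p = F), and the consequent holds there. If s is false, the antecedent forces (s = F, u = T, p = F), and the consequent holds there. Either way the consequent holds.

Equivalent; both directions hold.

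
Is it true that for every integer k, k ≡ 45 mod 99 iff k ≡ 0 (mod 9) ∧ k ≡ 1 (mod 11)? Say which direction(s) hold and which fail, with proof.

[⇒] Suppose k ≡ 45 (mod 99); write k = 99j + 45. Since 9 ∣ 99, reducing mod 9 gives k ≡ 45 ≡ 0 (mod 9); since 11 ∣ 99, reducing mod 11 gives k ≡ 45 ≡ 1 (mod 11).

[⇐] Conversely, if k ≡ 0 (mod 9) and k ≡ 1 (mod 11), then by the Chinese remainder theorem k ≡ 45 (mod 99). This is exactly k ≡ 45 (mod 99).

Both implications hold.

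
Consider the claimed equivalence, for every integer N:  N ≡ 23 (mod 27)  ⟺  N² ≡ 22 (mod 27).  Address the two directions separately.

[⇒] This fails: take N = 23. Then 23 ≡ 23 (mod 27), but 23² = 529 ≡ 16 (mod 27), not 22.

[⇐] This fails: take N = 7. Then 7² = 49 ≡ 22 (mod 27), yet 7 ≡ 7 (mod 27), not 23.

Both directions fail.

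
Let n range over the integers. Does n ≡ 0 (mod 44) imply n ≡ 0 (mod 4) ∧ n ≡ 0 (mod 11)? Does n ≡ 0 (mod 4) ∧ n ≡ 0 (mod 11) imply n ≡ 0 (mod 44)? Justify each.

Converse. If n ≡ 0 (mod 4) and n ≡ 0 (mod 11), then by the Chinese remainder theorem n ≡ 0 (mod 44). This is exactly n ≡ 0 (mod 44).

Forward direction. Suppose n ≡ 0 (mod 44); write n = 44j + 0. Since 4 ∣ 44, reducing mod 4 gives n ≡ 0 (mod 4); since 11 ∣ 44, reducing mod 11 gives n ≡ 0 (mod 11).

Equivalent; both directions hold.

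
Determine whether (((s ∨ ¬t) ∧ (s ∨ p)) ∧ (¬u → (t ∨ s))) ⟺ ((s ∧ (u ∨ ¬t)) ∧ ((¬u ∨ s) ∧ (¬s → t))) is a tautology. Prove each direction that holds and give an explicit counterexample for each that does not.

The forward direction fails; the converse holds.

(⇒) This fails. Under t = T, p = F, s = T, u = F, the left side is true but the right side is false.

(⇐) Assume the antecedent. If s is true, the consequent reduces to true regardless of the other variables. If s is false, the antecedent cannot hold. Either way the consequent holds.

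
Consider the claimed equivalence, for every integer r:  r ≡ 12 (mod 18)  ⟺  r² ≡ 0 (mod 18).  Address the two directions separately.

(→) Suppose r ≡ 12 (mod 18). Write r = 18j + 12. Then (18j + 12)² = 324j² + 432j + 144 = 18(18j² + 24j + 8) + 0, so r² ≡ 0 (mod 18).

(←) This fails: take r = 0. Then 0² = 0 ≡ 0 (mod 18), yet 0 ≡ 0 (mod 18), not 12.

The forward direction holds; the converse fails.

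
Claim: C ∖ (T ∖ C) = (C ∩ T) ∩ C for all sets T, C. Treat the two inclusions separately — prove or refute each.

The sets are not equal: only the reverse inclusion holds.

(⊆) This inclusion fails. Take T = ∅, C = {1}; then 1 ∈ C ∖ (T ∖ C) but 1 ∉ (C ∩ T) ∩ C.

(⊇) Let x ∈ (C ∩ T) ∩ C. Then x ∈ T ∩ C, from which x ∈ C ∖ (T ∖ C).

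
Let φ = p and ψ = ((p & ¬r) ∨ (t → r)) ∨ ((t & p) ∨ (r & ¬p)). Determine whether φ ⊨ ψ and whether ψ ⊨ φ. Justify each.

The forward direction holds; the converse fails.

(⇒) Assume the antecedent. If r is true, the consequent reduces to true regardless of the other variables. If r is false, the antecedent forces (r = F, p = T, t = F) or (r = F, p = T, t = T), and the consequent holds there. Either way the consequent holds.

(⇐) This fails. Under r = F, p = F, t = F, the left side is false but the right side is true.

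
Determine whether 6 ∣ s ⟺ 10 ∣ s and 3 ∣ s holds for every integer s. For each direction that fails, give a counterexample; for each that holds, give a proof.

Not equivalent: only (⇐) holds.

[⇒] This fails: take s = 6. Certainly 6 ∣ 6, but 10 ∤ 6.

[⇐] Suppose 10 ∣ s and 3 ∣ s. Any common multiple of 10 and 3 is a multiple of their lcm; here gcd(10, 3) = 1, so lcm(10, 3) = 10·3 = 30, so 30 ∣ s. Since 6 ∣ 30, it follows that 6 ∣ s.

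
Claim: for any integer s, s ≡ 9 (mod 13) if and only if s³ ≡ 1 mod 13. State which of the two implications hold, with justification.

Only the forward implication holds.

(⟹) Suppose s ≡ 9 (mod 13). Write s = 13j + 9. Then (13j + 9)³ = 2197j³ + 4563j² + 3159j + 729 = 13(169j³ + 351j² + 243j + 56) + 1, so s³ ≡ 1 (mod 13).

(⟸) This fails: take s = 1. Then 1³ = 1 ≡ 1 (mod 13), yet 1 ≡ 1 (mod 13), not 9.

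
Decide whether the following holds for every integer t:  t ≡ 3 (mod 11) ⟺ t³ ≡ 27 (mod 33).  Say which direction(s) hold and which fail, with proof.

Only the reverse direction holds.

(⇐) The residues r modulo 33 with r³ ≡ 27 (mod 33) are exactly {3}, and each is ≡ 3 (mod 11).

(⇒) This fails: take t = 14. Then 14 ≡ 3 (mod 11), but 14³ = 2744 ≡ 5 (mod 33), not 27.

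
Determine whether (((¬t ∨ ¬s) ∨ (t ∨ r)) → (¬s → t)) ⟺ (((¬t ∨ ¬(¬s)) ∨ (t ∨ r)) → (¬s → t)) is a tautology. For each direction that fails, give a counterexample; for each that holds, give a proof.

The biconditional holds.

(⇒) Assume the antecedent. If s is true, the consequent reduces to true regardless of the other variables. If s is false, the antecedent forces (r = F, s = F, t = T) or (r = T, s = F, t = T), and the consequent holds there. Either way the consequent holds.

(⇐) Assume the antecedent. If s is true, the consequent reduces to true regardless of the other variables. If s is false, the antecedent forces (r = F, s = F, t = T) or (r = T, s = F, t = T), and the consequent holds there. Either way the consequent holds.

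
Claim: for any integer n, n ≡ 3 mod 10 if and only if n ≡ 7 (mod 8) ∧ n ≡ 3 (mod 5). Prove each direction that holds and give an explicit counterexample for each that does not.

Not equivalent: only (⇐) holds.

Converse. If n ≡ 7 (mod 8) and n ≡ 3 (mod 5), then by the Chinese remainder theorem n ≡ 23 (mod 40). Since 23 ≡ 3 (mod 10) and 10 ∣ 40, we get n ≡ 3 (mod 10).

Forward direction. This fails: n = 33 gives 33 ≡ 3 (mod 10) but 33 ≡ 1 (mod 8), so the conjunction on the right does not hold.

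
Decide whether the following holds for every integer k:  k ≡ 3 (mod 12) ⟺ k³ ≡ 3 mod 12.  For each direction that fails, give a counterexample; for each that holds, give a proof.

Both implications hold.

(⟸) For the converse, argue contrapositively. If k ≢ 3 (mod 12), then k is congruent to one of 0, 1, 2, 4, 5, 6, 7, 8, 9, 10, 11 modulo 12, and these give k³ ≡ 0, 1, 8, 4, 5, 0, 7, 8, 9, 4, 11 respectively — never 3.

(⟹) Suppose k ≡ 3 (mod 12). Write k = 12j + 3. Then (12j + 3)³ = 1728j³ + 1296j² + 324j + 27 = 12(144j³ + 108j² + 27j + 2) + 3, so k³ ≡ 3 (mod 12).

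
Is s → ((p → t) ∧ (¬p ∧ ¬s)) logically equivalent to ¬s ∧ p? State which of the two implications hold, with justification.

(⇒) This fails. Under p = F, s = F, t = F, the left side is true but the right side is false.

(⇐) Assume the antecedent. If p is true, the antecedent forces (p = T, s = F, t = F) or (p = T, s = F, t = T), and s → ((p → t) ∧ (¬p ∧ ¬s)) holds there. If p is false, the antecedent cannot hold. Either way s → ((p → t) ∧ (¬p ∧ ¬s)) holds.

Not equivalent: only (⇐) holds.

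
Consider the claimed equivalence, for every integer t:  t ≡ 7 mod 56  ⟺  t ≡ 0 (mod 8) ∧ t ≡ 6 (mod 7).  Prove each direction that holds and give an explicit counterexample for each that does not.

Both directions fail.

(⟹) This fails: t = 7 gives 7 ≡ 7 (mod 56) but 7 ≡ 7 (mod 8), so the conjunction on the right does not hold.

(⟸) This fails: t = 48 satisfies both congruences on the right (48 ≡ 0 mod 8 and 48 ≡ 6 mod 7) yet 48 ≡ 48 (mod 56), not 7.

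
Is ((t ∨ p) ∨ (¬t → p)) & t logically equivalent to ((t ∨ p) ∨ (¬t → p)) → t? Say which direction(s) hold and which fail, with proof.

Not equivalent: only (⇒) holds.

(→) Assume the antecedent. If p is true, the antecedent forces (p = T, t = T), and ((t ∨ p) ∨ (¬t → p)) → t holds there. If p is false, ((t ∨ p) ∨ (¬t → p)) → t reduces to true regardless of the other variables. Either way ((t ∨ p) ∨ (¬t → p)) → t holds.

(←) This fails. Under p = F, t = F, the left side is false but the right side is true.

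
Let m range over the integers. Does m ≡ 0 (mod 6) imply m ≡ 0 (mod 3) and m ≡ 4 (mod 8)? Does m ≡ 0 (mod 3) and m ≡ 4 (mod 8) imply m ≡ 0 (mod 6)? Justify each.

Not equivalent: only (⇐) holds.

(⟹) This fails: m = 0 gives 0 ≡ 0 (mod 6) but 0 ≡ 0 (mod 8), so the conjunction on the right does not hold.

(⟸) Conversely, if m ≡ 0 (mod 3) and m ≡ 4 (mod 8), then by the Chinese remainder theorem m ≡ 12 (mod 24). Since 12 ≡ 0 (mod 6) and 6 ∣ 24, we get m ≡ 0 (mod 6).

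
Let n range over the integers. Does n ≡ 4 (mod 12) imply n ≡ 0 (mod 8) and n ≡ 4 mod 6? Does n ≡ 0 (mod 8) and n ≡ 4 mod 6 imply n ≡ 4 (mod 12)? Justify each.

Only the converse holds.

(⟸) If n ≡ 0 (mod 8) and n ≡ 4 (mod 6), then by the Chinese remainder theorem n ≡ 16 (mod 24). Since 16 ≡ 4 (mod 12) and 12 ∣ 24, we get n ≡ 4 (mod 12).

(⟹) This fails: n = 4 gives 4 ≡ 4 (mod 12) but 4 ≡ 4 (mod 8), so the conjunction on the right does not hold.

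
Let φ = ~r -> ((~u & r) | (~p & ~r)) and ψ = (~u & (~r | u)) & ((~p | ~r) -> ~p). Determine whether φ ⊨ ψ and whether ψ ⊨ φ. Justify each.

Forward direction. This fails. Under p = F, r = T, u = F, the left side is true but the right side is false.

Converse. Assume the antecedent. If p is true, the antecedent cannot hold. If p is false, ~r -> ((~u & r) | (~p & ~r)) reduces to true regardless of the other variables. Either way ~r -> ((~u & r) | (~p & ~r)) holds.

(⇒) fails; (⇐) holds.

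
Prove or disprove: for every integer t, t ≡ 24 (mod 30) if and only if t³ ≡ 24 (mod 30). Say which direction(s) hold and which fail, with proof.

(→) Suppose t ≡ 24 (mod 30). Write t = 30j + 24. Then (30j + 24)³ = 27000j³ + 64800j² + 51840j + 13824 = 30(900j³ + 2160j² + 1728j + 460) + 24, so t³ ≡ 24 (mod 30).

(←) Conversely, suppose t³ ≡ 24 (mod 30). The only residue r in {0, …, 29} with r³ ≡ 24 (mod 30) is r = 24, so t ≡ 24 (mod 30).

Both directions hold; the statement is true.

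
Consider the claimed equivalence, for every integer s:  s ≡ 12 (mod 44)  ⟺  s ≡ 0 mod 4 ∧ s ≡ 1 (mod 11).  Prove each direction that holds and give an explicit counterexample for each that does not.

(⇐) If s ≡ 0 (mod 4) and s ≡ 1 (mod 11), then by the Chinese remainder theorem s ≡ 12 (mod 44). This is exactly s ≡ 12 (mod 44).

(⇒) Suppose s ≡ 12 (mod 44); write s = 44j + 12. Since 4 ∣ 44, reducing mod 4 gives s ≡ 12 ≡ 0 (mod 4); since 11 ∣ 44, reducing mod 11 gives s ≡ 12 ≡ 1 (mod 11).

The biconditional holds.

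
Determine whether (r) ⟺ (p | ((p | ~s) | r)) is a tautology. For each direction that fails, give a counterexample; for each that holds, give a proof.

Forward direction. Assume the antecedent. If r is true, p | ((p | ~s) | r) reduces to true regardless of the other variables. If r is false, the antecedent cannot hold. Either way p | ((p | ~s) | r) holds.

Converse. This fails. Under r = F, p = F, s = F, the left side is false but the right side is true.

(⇒) holds; (⇐) fails.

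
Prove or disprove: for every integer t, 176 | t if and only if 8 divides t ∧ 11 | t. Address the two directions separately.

The forward direction holds; the converse fails.

[⇒] If 176 ∣ t, write t = 176q. Since 176 = 22·8, t = 8·(22q), so 8 ∣ t; and since 176 = 16·11, t = 11·(16q), so 11 ∣ t.

[⇐] This fails: take t = 88. Both 8 ∣ 88 and 11 ∣ 88, yet 88 is not a multiple of 176 (since 88 = 0·176 + 88), so 176 ∤ 88.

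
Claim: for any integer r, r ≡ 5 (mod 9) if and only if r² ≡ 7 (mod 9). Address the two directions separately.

[⇒] Suppose r ≡ 5 (mod 9). Write r = 9j + 5. Then (9j + 5)² = 81j² + 90j + 25 = 9(9j² + 10j + 2) + 7, so r² ≡ 7 (mod 9).

[⇐] This fails: take r = 4. Then 4² = 16 ≡ 7 (mod 9), yet 4 ≡ 4 (mod 9), not 5.

Only the forward implication holds.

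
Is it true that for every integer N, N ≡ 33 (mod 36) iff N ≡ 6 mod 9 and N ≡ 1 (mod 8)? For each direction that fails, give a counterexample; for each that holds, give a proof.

Only the reverse direction holds.

(→) This fails: N = 69 gives 69 ≡ 33 (mod 36) but 69 ≡ 5 (mod 8), so the conjunction on the right does not hold.

(←) Conversely, if N ≡ 6 (mod 9) and N ≡ 1 (mod 8), then by the Chinese remainder theorem N ≡ 33 (mod 72). Since 33 ≡ 33 (mod 36) and 36 ∣ 72, we get N ≡ 33 (mod 36).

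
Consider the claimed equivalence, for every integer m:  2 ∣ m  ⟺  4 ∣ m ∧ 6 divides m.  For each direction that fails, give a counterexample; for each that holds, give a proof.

(⇐) Suppose 4 ∣ m and 6 ∣ m. Any common multiple of 4 and 6 is a multiple of their lcm; here lcm(4, 6) = 4·6/gcd(4, 6) = 24/2 = 12, so 12 ∣ m. Since 2 ∣ 12, it follows that 2 ∣ m.

(⇒) This fails: take m = 2. Certainly 2 ∣ 2, but 4 ∤ 2.

The forward direction fails; the converse holds.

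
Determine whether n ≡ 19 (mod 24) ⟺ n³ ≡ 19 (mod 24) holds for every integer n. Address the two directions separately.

Equivalent; both directions hold.

(→) Suppose n ≡ 19 (mod 24). Write n = 24j + 19. Then (24j + 19)³ = 13824j³ + 32832j² + 25992j + 6859 = 24(576j³ + 1368j² + 1083j + 285) + 19, so n³ ≡ 19 (mod 24).

(←) Conversely, suppose n³ ≡ 19 (mod 24). The only residue r in {0, …, 23} with r³ ≡ 19 (mod 24) is r = 19, so n ≡ 19 (mod 24).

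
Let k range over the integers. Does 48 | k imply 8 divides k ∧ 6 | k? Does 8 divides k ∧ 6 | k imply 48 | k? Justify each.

Only the forward implication holds.

Forward direction. If 48 ∣ k, write k = 48q. Since 48 = 6·8, k = 8·(6q), so 8 ∣ k; and since 48 = 8·6, k = 6·(8q), so 6 ∣ k.

Converse. This fails: take k = 24. Both 8 ∣ 24 and 6 ∣ 24, yet 24 is not a multiple of 48 (since 24 = 0·48 + 24), so 48 ∤ 24.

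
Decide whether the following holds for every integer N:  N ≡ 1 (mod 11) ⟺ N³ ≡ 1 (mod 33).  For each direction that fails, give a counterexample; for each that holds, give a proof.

Not equivalent: only (⇐) holds.

(⟹) This fails: take N = 12. Then 12 ≡ 1 (mod 11), but 12³ = 1728 ≡ 12 (mod 33), not 1.

(⟸) Conversely, the residues r modulo 33 with r³ ≡ 1 (mod 33) are exactly {1}, and each is ≡ 1 (mod 11).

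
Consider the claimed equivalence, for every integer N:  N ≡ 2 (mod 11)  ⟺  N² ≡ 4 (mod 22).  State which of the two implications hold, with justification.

Both directions fail.

(⟹) This fails: take N = 13. Then 13 ≡ 2 (mod 11), but 13² = 169 ≡ 15 (mod 22), not 4.

(⟸) This fails: take N = 20. Then 20² = 400 ≡ 4 (mod 22), yet 20 ≡ 9 (mod 11), not 2.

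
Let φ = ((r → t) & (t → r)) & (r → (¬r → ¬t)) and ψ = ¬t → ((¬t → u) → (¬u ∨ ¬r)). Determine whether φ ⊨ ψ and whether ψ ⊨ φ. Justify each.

The forward direction holds; the converse fails.

[⇐] This fails. Under r = T, t = F, u = F, the left side is false but the right side is true.

[⇒] Assume the antecedent. If r is true, the antecedent forces (r = T, t = T, u = F) or (r = T, t = T, u = T), and ¬t → ((¬t → u) → (¬u ∨ ¬r)) holds there. If r is false, ¬t → ((¬t → u) → (¬u ∨ ¬r)) reduces to true regardless of the other variables. Either way ¬t → ((¬t → u) → (¬u ∨ ¬r)) holds.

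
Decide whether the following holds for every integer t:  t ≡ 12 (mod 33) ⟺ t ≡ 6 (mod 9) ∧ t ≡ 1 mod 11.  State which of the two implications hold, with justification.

(⟸) If t ≡ 6 (mod 9) and t ≡ 1 (mod 11), then by the Chinese remainder theorem t ≡ 78 (mod 99). Since 78 ≡ 12 (mod 33) and 33 ∣ 99, we get t ≡ 12 (mod 33).

(⟹) This fails: t = 12 gives 12 ≡ 12 (mod 33) but 12 ≡ 3 (mod 9), so the conjunction on the right does not hold.

Only the reverse direction holds.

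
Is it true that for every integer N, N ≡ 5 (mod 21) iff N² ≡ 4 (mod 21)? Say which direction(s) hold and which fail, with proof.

Only the forward direction holds.

(⇐) This fails: take N = 2. Then 2² = 4 ≡ 4 (mod 21), yet 2 ≡ 2 (mod 21), not 5.

(⇒) Suppose N ≡ 5 (mod 21). Write N = 21j + 5. Then (21j + 5)² = 441j² + 210j + 25 = 21(21j² + 10j + 1) + 4, so N² ≡ 4 (mod 21).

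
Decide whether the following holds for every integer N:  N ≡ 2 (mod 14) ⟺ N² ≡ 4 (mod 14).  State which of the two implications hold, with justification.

Only the forward direction holds.

(→) Suppose N ≡ 2 (mod 14). Write N = 14j + 2. Then (14j + 2)² = 196j² + 56j + 4 = 14(14j² + 4j) + 4, so N² ≡ 4 (mod 14).

(←) This fails: take N = 12. Then 12² = 144 ≡ 4 (mod 14), yet 12 ≡ 12 (mod 14), not 2.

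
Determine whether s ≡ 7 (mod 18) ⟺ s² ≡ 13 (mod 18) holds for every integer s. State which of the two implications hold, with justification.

[⇒] Suppose s ≡ 7 (mod 18). Write s = 18j + 7. Then (18j + 7)² = 324j² + 252j + 49 = 18(18j² + 14j + 2) + 13, so s² ≡ 13 (mod 18).

[⇐] This fails: take s = 11. Then 11² = 121 ≡ 13 (mod 18), yet 11 ≡ 11 (mod 18), not 7.

The forward direction holds; the converse fails.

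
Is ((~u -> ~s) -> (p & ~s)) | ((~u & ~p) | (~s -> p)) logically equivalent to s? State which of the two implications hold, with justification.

Only the reverse direction holds.

(⇐) Assume the antecedent. If u is true, the antecedent forces (u = T, p = F, s = T) or (u = T, p = T, s = T), and the consequent holds there. If u is false, the consequent reduces to true regardless of the other variables. Either way the consequent holds.

(⇒) This fails. Under u = F, p = F, s = F, the left side is true but the right side is false.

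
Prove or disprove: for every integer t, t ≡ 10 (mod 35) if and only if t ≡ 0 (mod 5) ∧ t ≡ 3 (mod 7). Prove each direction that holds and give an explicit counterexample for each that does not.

(⇒) Suppose t ≡ 10 (mod 35); write t = 35j + 10. Since 5 ∣ 35, reducing mod 5 gives t ≡ 10 ≡ 0 (mod 5); since 7 ∣ 35, reducing mod 7 gives t ≡ 10 ≡ 3 (mod 7).

(⇐) Conversely, if t ≡ 0 (mod 5) and t ≡ 3 (mod 7), then by the Chinese remainder theorem t ≡ 10 (mod 35). This is exactly t ≡ 10 (mod 35).

Both directions hold; the statement is true.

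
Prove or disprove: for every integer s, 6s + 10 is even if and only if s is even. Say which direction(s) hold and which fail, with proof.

[⇒] This fails: take s = 7. Then 6s + 10 = 52, which is even, yet s = 7 is odd, not even.

[⇐] Suppose s is even. Since 6 is even, 6s is even for every s, so 6s + 10 has the same parity as 10, which is even. Hence 6s + 10 is even.

(⇒) fails; (⇐) holds.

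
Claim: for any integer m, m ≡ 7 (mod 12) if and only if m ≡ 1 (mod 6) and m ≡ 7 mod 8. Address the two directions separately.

[⇐] If m ≡ 1 (mod 6) and m ≡ 7 (mod 8), then by the Chinese remainder theorem m ≡ 7 (mod 24). Since 7 ≡ 7 (mod 12) and 12 ∣ 24, we get m ≡ 7 (mod 12).

[⇒] This fails: m = 19 gives 19 ≡ 7 (mod 12) but 19 ≡ 3 (mod 8), so the conjunction on the right does not hold.

Not equivalent: only (⇐) holds.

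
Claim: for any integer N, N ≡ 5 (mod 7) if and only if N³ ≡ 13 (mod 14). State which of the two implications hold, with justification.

[⇒] This fails: take N = 12. Then 12 ≡ 5 (mod 7), but 12³ = 1728 ≡ 6 (mod 14), not 13.

[⇐] This fails: take N = 3. Then 3³ = 27 ≡ 13 (mod 14), yet 3 ≡ 3 (mod 7), not 5.

Both directions fail.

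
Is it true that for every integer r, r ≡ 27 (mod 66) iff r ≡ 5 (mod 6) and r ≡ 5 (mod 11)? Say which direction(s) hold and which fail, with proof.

(⟹) This fails: r = 27 gives 27 ≡ 27 (mod 66) but 27 ≡ 3 (mod 6), so the conjunction on the right does not hold.

(⟸) This fails: r = 5 satisfies both congruences on the right (5 ≡ 5 mod 6 and 5 ≡ 5 mod 11) yet 5 ≡ 5 (mod 66), not 27.

(⇒) fails and (⇐) fails.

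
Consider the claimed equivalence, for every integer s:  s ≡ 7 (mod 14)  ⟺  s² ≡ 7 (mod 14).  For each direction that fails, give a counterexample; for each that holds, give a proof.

Both implications hold.

(→) Suppose s ≡ 7 (mod 14). Write s = 14j + 7. Then (14j + 7)² = 196j² + 196j + 49 = 14(14j² + 14j + 3) + 7, so s² ≡ 7 (mod 14).

(←) Conversely, suppose s² ≡ 7 (mod 14). The only residue r in {0, …, 13} with r² ≡ 7 (mod 14) is r = 7, so s ≡ 7 (mod 14).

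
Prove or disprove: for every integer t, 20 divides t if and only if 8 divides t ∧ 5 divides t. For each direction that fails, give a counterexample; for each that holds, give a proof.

(⇒) This fails: take t = 20. Certainly 20 ∣ 20, but 8 ∤ 20.

(⇐) Suppose 8 ∣ t and 5 ∣ t. Any common multiple of 8 and 5 is a multiple of their lcm; here gcd(8, 5) = 1, so lcm(8, 5) = 8·5 = 40, so 40 ∣ t. Since 20 ∣ 40, it follows that 20 ∣ t.

(⇒) fails; (⇐) holds.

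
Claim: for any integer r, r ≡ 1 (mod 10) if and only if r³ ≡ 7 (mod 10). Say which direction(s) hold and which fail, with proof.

Neither implication holds.

(→) This fails: take r = 1. Then 1 ≡ 1 (mod 10), but 1³ = 1 ≡ 1 (mod 10), not 7.

(←) This fails: take r = 3. Then 3³ = 27 ≡ 7 (mod 10), yet 3 ≡ 3 (mod 10), not 1.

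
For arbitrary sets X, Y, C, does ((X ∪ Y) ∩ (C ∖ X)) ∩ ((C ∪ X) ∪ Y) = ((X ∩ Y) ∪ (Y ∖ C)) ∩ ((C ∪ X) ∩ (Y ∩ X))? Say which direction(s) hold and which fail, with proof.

(⊆) fails and (⊇) fails.

(⟹) This inclusion fails. Take X = ∅, Y = {1}, C = {1}; then 1 ∈ ((X ∪ Y) ∩ (C ∖ X)) ∩ ((C ∪ X) ∪ Y) but 1 ∉ ((X ∩ Y) ∪ (Y ∖ C)) ∩ ((C ∪ X) ∩ (Y ∩ X)).

(⟸) This inclusion fails. Take X = {1}, Y = {1}, C = ∅; then 1 ∈ ((X ∩ Y) ∪ (Y ∖ C)) ∩ ((C ∪ X) ∩ (Y ∩ X)) but 1 ∉ ((X ∪ Y) ∩ (C ∖ X)) ∩ ((C ∪ X) ∪ Y).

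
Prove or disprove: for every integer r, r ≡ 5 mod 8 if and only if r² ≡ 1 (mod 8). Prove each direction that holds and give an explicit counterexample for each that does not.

Not equivalent: only (⇒) holds.

(⇒) Suppose r ≡ 5 mod 8. Write r = 8j + 5. Then (8j + 5)² = 64j² + 80j + 25 = 8(8j² + 10j + 3) + 1, so r² ≡ 1 (mod 8).

(⇐) This fails: take r = 1. Then 1² = 1 ≡ 1 (mod 8), yet 1 ≡ 1 (mod 8), not 5.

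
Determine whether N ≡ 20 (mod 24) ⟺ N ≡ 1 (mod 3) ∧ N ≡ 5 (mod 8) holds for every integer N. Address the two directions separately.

Both directions fail.

(⇒) This fails: N = 20 gives 20 ≡ 20 (mod 24) but 20 ≡ 2 (mod 3), so the conjunction on the right does not hold.

(⇐) This fails: N = 13 satisfies both congruences on the right (13 ≡ 1 mod 3 and 13 ≡ 5 mod 8) yet 13 ≡ 13 (mod 24), not 20.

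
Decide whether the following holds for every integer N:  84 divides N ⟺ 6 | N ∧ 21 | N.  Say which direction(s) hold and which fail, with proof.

(→) If 84 ∣ N, write N = 84q. Since 84 = 14·6, N = 6·(14q), so 6 ∣ N; and since 84 = 4·21, N = 21·(4q), so 21 ∣ N.

(←) This fails: take N = 42. Both 6 ∣ 42 and 21 ∣ 42, yet 42 is not a multiple of 84 (since 42 = 0·84 + 42), so 84 ∤ 42.

The forward direction holds; the converse fails.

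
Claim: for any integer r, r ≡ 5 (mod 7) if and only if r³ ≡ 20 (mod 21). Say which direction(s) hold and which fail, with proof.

Both directions fail.

(⇒) This fails: take r = 12. Then 12 ≡ 5 (mod 7), but 12³ = 1728 ≡ 6 (mod 21), not 20.

(⇐) This fails: take r = 17. Then 17³ = 4913 ≡ 20 (mod 21), yet 17 ≡ 3 (mod 7), not 5.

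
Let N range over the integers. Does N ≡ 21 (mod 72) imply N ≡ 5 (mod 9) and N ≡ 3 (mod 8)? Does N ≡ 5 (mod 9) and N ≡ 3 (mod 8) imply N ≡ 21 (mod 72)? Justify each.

(⇒) fails and (⇐) fails.

(⇒) This fails: N = 21 gives 21 ≡ 21 (mod 72) but 21 ≡ 3 (mod 9), so the conjunction on the right does not hold.

(⇐) This fails: N = 59 satisfies both congruences on the right (59 ≡ 5 mod 9 and 59 ≡ 3 mod 8) yet 59 ≡ 59 (mod 72), not 21.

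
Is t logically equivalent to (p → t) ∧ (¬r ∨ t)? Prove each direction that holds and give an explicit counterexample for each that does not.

(→) Assume the antecedent. If t is true, (p → t) ∧ (¬r ∨ t) reduces to true regardless of the other variables. If t is false, the antecedent cannot hold. Either way (p → t) ∧ (¬r ∨ t) holds.

(←) This fails. Under t = F, r = F, p = F, the left side is false but the right side is true.

(⇒) holds; (⇐) fails.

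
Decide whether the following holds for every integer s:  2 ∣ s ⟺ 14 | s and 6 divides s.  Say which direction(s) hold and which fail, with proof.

Only the converse holds.

Forward direction. This fails: take s = 2. Certainly 2 ∣ 2, but 14 ∤ 2.

Converse. Suppose 14 ∣ s and 6 ∣ s. Any common multiple of 14 and 6 is a multiple of their lcm; here lcm(14, 6) = 14·6/gcd(14, 6) = 84/2 = 42, so 42 ∣ s. Since 2 ∣ 42, it follows that 2 ∣ s.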